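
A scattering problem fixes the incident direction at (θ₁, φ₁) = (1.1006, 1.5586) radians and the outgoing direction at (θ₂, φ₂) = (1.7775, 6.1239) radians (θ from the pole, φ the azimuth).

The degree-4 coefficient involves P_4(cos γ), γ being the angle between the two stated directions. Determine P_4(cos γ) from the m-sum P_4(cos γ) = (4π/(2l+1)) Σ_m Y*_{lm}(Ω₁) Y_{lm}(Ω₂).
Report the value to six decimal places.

Addition theorem: P_4(cos γ) = (4π/9) Σ_m Y*_{lm}(Ω₁) Y_{lm}(Ω₂), m = −4…4:
  m=-4: Y*=(0.279173, -0.013630)  Y=(0.326373, 0.241552)  product (0.094407, 0.062986)
  m=-3: Y*=(-0.014697, -0.401505)  Y=(-0.213851, -0.110751)  product (-0.041324, 0.087490)
  m=-2: Y*=(-0.116106, 0.002833)  Y=(-0.214584, -0.070771)  product (0.025115, 0.007609)
  m=-1: Y*=(-0.003643, -0.298660)  Y=(0.253809, 0.040773)  product (0.011253, -0.075951)
  m=+0: Y*=(-0.178065, -0.000000)  Y=(0.190251, 0.000000)  product (-0.033877, -0.000000)
  m=+1: Y*=(0.003643, -0.298660)  Y=(-0.253809, 0.040773)  product (0.011253, 0.075951)
  m=+2: Y*=(-0.116106, -0.002833)  Y=(-0.214584, 0.070771)  product (0.025115, -0.007609)
  m=+3: Y*=(0.014697, -0.401505)  Y=(0.213851, -0.110751)  product (-0.041324, -0.087490)
  m=+4: Y*=(0.279173, 0.013630)  Y=(0.326373, -0.241552)  product (0.094407, -0.062986)
Total Σ_m = (0.145024, 0.000000). Multiply by 1.396263: (0.202492, 0.000000). P_4(cos γ) = 0.202492

0.202492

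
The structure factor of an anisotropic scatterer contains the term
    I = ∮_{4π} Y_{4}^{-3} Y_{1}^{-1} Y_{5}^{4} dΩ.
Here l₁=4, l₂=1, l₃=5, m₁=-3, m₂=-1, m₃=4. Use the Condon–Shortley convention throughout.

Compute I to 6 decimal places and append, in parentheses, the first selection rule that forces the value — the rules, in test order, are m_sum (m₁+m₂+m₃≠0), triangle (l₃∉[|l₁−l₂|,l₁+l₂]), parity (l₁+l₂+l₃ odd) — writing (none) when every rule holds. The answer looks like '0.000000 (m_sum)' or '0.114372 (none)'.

0.294638 (none)

Checks pass: Σm=0; 10 even; l₃=5∈[3,5].
(2·4+1)(2·1+1)(2·5+1) = 297
Δ: 0! 8! 2! / 11! → 1/495
sum: t=0:+1/576 = 1/576
3j²(4 1 5; 0 0 0) = Δ·Π!·Σ² = 5/99  (sign -1)
sum: t=0:+1/10080 = 1/10080
3j²(4 1 5; -3 -1 4) = Δ·Π!·Σ² = 4/55  (sign -1)
combine: 4πI² = 297·5/99·4/55 = 12/11
take √, sign +1: I = 0.29463840
No selection rule forces the value: the integral is nonzero (none).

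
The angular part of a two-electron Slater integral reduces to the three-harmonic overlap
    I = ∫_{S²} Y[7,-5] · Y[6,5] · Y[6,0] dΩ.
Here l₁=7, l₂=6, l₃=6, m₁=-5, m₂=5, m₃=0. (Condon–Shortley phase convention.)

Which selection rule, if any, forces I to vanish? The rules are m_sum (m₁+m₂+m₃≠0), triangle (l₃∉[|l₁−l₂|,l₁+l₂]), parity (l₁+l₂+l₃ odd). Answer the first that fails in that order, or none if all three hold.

m₁+m₂+m₃ = -5 + 5 + 0 = 0  ✓
triangle: |7−6|=1 ≤ l₃=6 ≤ 7+6=13  ✓
parity: l₁+l₂+l₃ = 19 is odd  ✗

parity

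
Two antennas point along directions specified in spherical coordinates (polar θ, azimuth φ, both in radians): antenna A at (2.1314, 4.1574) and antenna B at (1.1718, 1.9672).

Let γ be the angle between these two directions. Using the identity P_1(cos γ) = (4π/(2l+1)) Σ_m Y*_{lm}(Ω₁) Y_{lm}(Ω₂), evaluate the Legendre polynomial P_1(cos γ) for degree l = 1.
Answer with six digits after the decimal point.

-0.659627

Expand P_1 via completeness: Σ_{m} conj(Y_{1,m}) at Ω₁ times Y_{1,m} at Ω₂ —
  term(m=-1) = (-0.054081, 0.075849)   from Y*(Ω₁)=(-0.154187, -0.248692), Y(Ω₂)=(-0.122918, -0.293669)
  term(m=+0) = (-0.049313, -0.000000)   from Y*(Ω₁)=(-0.259789, -0.000000), Y(Ω₂)=(0.189819, 0.000000)
  term(m=+1) = (-0.054081, -0.075849)   from Y*(Ω₁)=(0.154187, -0.248692), Y(Ω₂)=(0.122918, -0.293669)
Accumulated sum (-0.157474, 0.000000); after 4π/(2l+1) scaling, (-0.659627, 0.000000) ⇒ P_1 = -0.659627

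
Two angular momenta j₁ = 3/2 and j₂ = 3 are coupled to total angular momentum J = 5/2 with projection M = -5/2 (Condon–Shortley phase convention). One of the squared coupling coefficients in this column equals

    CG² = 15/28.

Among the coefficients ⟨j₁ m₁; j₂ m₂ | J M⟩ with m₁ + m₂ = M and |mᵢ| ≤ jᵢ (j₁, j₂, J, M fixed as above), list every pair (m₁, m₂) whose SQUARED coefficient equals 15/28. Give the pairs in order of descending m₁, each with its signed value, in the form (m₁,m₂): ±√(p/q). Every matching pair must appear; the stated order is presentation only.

Admissible pairs with m₁+m₂ = M = -5/2: (-3/2,-1), (-1/2,-2), (1/2,-3)
  (m₁,m₂)=(1/2,-3): CG² = 15/28, CG = +√(15/28)   ← matches the target
  (m₁,m₂)=(-1/2,-2): CG² = 5/14, CG = −√(5/14)
  (m₁,m₂)=(-3/2,-1): CG² = 3/28, CG = +√(3/28)
Pairs with CG² = 15/28: (1/2,-3): +√(15/28)

(1/2,-3): +√(15/28)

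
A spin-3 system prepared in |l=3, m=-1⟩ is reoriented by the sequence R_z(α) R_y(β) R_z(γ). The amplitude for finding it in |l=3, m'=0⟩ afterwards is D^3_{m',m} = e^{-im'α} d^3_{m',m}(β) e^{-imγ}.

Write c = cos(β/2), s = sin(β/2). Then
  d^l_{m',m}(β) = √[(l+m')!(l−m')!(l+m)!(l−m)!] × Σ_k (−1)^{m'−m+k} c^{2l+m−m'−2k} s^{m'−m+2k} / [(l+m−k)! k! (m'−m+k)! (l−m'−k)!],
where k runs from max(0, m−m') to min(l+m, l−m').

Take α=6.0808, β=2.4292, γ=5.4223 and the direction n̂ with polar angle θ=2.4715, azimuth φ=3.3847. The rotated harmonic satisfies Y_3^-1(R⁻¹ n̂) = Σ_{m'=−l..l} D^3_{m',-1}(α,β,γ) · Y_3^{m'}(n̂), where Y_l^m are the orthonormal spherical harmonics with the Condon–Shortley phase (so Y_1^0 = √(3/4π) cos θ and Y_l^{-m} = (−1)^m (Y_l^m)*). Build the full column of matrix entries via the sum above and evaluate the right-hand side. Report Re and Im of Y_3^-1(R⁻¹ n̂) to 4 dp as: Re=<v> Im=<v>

Re=-0.1952 Im=0.1286

Need the full column D^3_{m',-1} for m'=−3..3 at α=6.0808, β=2.4292, γ=5.4223.
cos(β/2)=0.348712, sin(β/2)=0.937230
d^3_{-3,-1}: single k=2 term ⇒ +0.050304;  D = +0.005160-0.050039i
d^3_{-2,-1}: k∈[1..2] ⇒ +0.015282 -0.220785 = -0.205503;  D = -0.061739+0.196009i
d^3_{-1,-1}: k∈[0..2] ⇒ +0.001798 -0.103908 +0.562949 = +0.460839;  D = +0.223975-0.402750i
d^3_{0,-1}: k∈[0..2] ⇒ -0.016741 +0.362786 -0.873551 = -0.527505;  D = -0.343810+0.400071i
d^3_{1,-1}: k∈[0..2] ⇒ +0.077931 -0.750599 +0.677762 = +0.005094;  D = +0.004029-0.003117i
d^3_{2,-1}: k∈[0..1] ⇒ -0.220785 +0.797439 = +0.576655;  D = +0.517704-0.253995i
d^3_{3,-1}: single k=0 term ⇒ +0.363382;  D = +0.351748-0.091215i
Y_3^{m'}(θ=2.4715,φ=3.3847) and Σ D·Y over m':
  (+0.0052-0.0500i)·(-0.0745+0.0666i)  (-0.0617+0.1960i)·(-0.2731+0.1444i)  (+0.2240-0.4028i)·(-0.4035+0.1001i)  (-0.3438+0.4001i)·(-0.0209+0.0000i)  (+0.0040-0.0031i)·(+0.4035+0.1001i)  (+0.5177-0.2540i)·(-0.2731-0.1444i)  (+0.3517-0.0912i)·(+0.0745+0.0666i)
Y_3^-1(R⁻¹ n̂) = -0.195231+0.128616i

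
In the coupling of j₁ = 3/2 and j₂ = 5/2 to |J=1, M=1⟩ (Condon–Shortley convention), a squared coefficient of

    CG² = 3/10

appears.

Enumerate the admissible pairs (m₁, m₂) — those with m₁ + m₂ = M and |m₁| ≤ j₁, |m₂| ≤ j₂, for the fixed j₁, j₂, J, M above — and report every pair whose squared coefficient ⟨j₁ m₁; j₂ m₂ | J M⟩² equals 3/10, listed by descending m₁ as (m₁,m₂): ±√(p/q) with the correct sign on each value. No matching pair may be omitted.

(-1/2,3/2): +√(3/10)

Admissible pairs with m₁+m₂ = M = 1: (-3/2,5/2), (-1/2,3/2), (1/2,1/2), (3/2,-1/2)
  (m₁,m₂)=(3/2,-1/2): CG² = 1/20, CG = +√(1/20)
  (m₁,m₂)=(1/2,1/2): CG² = 3/20, CG = −√(3/20)
  (m₁,m₂)=(-1/2,3/2): CG² = 3/10, CG = +√(3/10)   ← matches the target
  (m₁,m₂)=(-3/2,5/2): CG² = 1/2, CG = −√(1/2)
Pairs with CG² = 3/10: (-1/2,3/2): +√(3/10)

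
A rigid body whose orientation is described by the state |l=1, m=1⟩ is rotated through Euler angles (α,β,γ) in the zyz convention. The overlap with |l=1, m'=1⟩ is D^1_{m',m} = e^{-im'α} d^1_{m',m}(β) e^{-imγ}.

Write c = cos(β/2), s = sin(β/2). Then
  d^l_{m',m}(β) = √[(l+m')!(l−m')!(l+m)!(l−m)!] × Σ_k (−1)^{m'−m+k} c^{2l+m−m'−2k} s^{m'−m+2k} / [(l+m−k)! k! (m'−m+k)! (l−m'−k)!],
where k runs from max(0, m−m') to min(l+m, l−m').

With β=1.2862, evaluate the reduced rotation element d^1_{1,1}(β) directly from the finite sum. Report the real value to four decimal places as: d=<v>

d=0.6404

d^1_{1,1}(β=1.2862) via the finite sum:
Half-angle: c=0.800241, s=0.599679. N=√(2·1·2·1)=2.000000
The bounds max(0,m−m')=0 and min(l+m,l−m')=0 give 1 term
  k=0: (−1)^0·2.0000/(2)·0.8002^2·0.5997^0 = +0.640385
d^1_{1,1}(1.2862) = +0.640385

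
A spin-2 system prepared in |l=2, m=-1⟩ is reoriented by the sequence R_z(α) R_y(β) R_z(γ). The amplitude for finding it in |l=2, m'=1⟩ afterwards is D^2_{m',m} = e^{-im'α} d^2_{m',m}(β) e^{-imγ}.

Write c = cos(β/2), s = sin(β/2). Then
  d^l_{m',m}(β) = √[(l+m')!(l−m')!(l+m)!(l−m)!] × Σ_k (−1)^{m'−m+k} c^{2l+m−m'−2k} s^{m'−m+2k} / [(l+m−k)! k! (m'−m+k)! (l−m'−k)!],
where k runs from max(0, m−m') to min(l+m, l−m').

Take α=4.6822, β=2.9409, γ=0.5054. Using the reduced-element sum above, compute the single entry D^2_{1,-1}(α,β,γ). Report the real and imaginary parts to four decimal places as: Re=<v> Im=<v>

D^2_{1,-1}(4.6822,2.9409,0.5054) = e^{-i·1·4.6822}·d^2_{1,-1}(2.9409)·e^{-i·-1·0.5054}. Compute d first:
c=cos(2.940900/2)=0.100178, s=sin(2.940900/2)=0.994970; N=√[6·1·1·6]=6.000000
k: max(0,(-1)−(1))=0 … min(2+(-1),2−(1))=1
  k=0: (−1)^2·6.0000/(2)·0.1002^2·0.9950^2 = +0.029805
  k=1: (−1)^3·6.0000/(6)·0.1002^0·0.9950^4 = -0.980029
d^2_{1,-1}(2.9409) = +0.029805 -0.980029 = -0.950225
D = (-0.030184+0.999544i)·(-0.950225)·(+0.874981+0.484157i) = +0.484945-0.817163i

Re=0.4849 Im=-0.8172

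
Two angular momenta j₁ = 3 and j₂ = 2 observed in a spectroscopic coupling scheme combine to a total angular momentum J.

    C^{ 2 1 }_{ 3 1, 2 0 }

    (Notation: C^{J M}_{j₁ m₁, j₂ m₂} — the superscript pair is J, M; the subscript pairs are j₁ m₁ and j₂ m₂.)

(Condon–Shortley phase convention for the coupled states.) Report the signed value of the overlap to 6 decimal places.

−√(1/7) = -0.377964

j₁+j₂−J=3  J+j₁−j₂=3  J−j₁+j₂=1  j₁+j₂+J+1=8
(j₁±m₁, j₂±m₂, J±M) = (4,2,2,2,3,1)
P² = 36/7
sum k=1..2:
  [1] −1/4 = -1/4
  [2] +1/12 = 1/12
S = -1/6
C² = P²·S² = 1/7 ; C = -0.377964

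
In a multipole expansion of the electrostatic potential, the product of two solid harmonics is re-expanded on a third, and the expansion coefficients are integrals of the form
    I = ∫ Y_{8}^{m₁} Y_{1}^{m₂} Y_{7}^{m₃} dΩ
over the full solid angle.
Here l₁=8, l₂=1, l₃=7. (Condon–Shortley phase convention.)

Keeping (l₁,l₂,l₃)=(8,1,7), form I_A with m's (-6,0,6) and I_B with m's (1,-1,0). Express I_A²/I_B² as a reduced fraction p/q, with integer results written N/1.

l's match ⇒ only the (l;m) 3-j factors differ between A and B.
A: triangle coeff Δ(8,1,7) = 1/2040; Σ_t [1,1]: t=1:−1/6227020800 = -1/6227020800; (3j)²=7/510 [(8 1 7; -6 0 6)], sign=+1
B: triangle coeff Δ(8,1,7) = 1/2040; Σ_t [0,0]: t=0:+1/50803200 = 1/50803200; (3j)²=3/170 [(8 1 7; 1 -1 0)], sign=-1
I_A²/I_B² = (7/510)/(3/170) = 7/9

7/9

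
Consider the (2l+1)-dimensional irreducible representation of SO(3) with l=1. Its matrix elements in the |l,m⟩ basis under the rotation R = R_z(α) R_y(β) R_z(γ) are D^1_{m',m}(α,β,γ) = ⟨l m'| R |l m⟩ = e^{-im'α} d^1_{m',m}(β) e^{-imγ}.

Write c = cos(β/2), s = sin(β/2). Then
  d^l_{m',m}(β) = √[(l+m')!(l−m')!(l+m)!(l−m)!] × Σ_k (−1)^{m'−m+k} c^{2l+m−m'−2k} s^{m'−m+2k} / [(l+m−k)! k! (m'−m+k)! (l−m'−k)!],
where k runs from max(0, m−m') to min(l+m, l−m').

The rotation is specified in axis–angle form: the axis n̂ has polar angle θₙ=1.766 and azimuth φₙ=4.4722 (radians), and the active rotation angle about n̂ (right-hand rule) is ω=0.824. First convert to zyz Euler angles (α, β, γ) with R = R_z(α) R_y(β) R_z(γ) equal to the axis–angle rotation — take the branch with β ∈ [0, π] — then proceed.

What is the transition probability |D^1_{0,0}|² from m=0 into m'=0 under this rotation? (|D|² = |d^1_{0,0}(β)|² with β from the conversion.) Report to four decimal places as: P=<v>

Axis–angle → zyz. n̂ = (sinθₙcosφₙ, sinθₙsinφₙ, cosθₙ) = (-0.233368, -0.952846, -0.193966), ω = 0.8240.
R = I cosω + sinω [n̂]ₓ + (1−cosω) n̂n̂ᵀ gives
  R = [+0.696757, +0.213660, -0.684747; -0.071032, +0.970468, +0.230535; +0.713781, -0.111988, +0.691357]
β = atan2(√(R₁₃²+R₂₃²), R₃₃) = 0.807431; α = atan2(R₂₃, R₁₃) mod 2π = 2.816840; γ = atan2(R₃₂, −R₃₁) mod 2π = 3.297218
First d^1_{0,0}(β=0.8074), then the phase factors e^{-i(0)α} and e^{-i(0)γ}:
With c≡cos(β/2)=0.919608 and s≡sin(β/2)=0.392838, N=[1·1·1·1]^{1/2}=1.000000
The bounds max(0,m−m')=0 and min(l+m,l−m')=1 give 2 terms
  k=0: (−1)^0·1.0000/(1)·0.9196^2·0.3928^0 = +0.845679
  k=1: (−1)^1·1.0000/(1)·0.9196^0·0.3928^2 = -0.154321
d^1_{0,0}(0.8074) = +0.845679 -0.154321 = +0.691357
|D^1_{0,0}|² = |d^1_{0,0}(β)|² = (+0.691357)² = 0.477975 (the z-rotation phases have unit modulus)

P=0.4780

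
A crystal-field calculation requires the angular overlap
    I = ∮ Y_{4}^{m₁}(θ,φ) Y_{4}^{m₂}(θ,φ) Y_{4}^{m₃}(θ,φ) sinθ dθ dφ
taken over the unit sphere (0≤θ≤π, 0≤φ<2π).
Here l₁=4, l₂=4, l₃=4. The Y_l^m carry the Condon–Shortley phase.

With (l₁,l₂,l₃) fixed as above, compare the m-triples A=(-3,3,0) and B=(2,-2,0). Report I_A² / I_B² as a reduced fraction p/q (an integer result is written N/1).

l's match ⇒ only the (l;m) 3-j factors differ between A and B.
A: triangle coeff Δ(4,4,4) = 1/450450; Σ_t [3,4]: t=3:−1/3456 t=4:+1/864 = 1/1152; (3j)²=7/286 [(4 4 4; -3 3 0)], sign=+1
B: triangle coeff Δ(4,4,4) = 1/450450; Σ_t [0,2]: t=0:+1/384 t=1:−1/216 t=2:+1/2304 = -11/6912; (3j)²=11/1638 [(4 4 4; 2 -2 0)], sign=-1
I_A²/I_B² = (7/286)/(11/1638) = 441/121

441/121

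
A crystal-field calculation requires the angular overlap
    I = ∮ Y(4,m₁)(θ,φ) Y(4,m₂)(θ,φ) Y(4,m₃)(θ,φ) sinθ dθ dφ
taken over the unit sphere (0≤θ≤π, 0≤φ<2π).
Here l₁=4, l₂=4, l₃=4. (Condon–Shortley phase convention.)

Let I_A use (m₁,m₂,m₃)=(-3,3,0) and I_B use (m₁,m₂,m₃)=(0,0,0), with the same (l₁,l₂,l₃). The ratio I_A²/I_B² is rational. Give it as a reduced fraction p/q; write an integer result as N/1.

49/36

Shared (l₁,l₂,l₃)=(4,4,4): N and (l;000)² cancel in I_A²/I_B².
A: Δ = 4!·4!·4!/13! = 1/450450; Racah Σ t=3..4: t=3:−1/3456 t=4:+1/864 = 1/1152; ⇒ 3j(4 4 4; -3 3 0)² = 7/286, sgn +1
B: Δ = 4!·4!·4!/13! = 1/450450; Racah Σ t=0..4: t=0:+1/13824 t=1:−1/216 t=2:+1/64 t=3:−1/216 t=4:+1/13824 = 5/768; ⇒ 3j(4 4 4; 0 0 0)² = 18/1001, sgn +1
I_A²/I_B² = (7/286)/(18/1001) = 49/36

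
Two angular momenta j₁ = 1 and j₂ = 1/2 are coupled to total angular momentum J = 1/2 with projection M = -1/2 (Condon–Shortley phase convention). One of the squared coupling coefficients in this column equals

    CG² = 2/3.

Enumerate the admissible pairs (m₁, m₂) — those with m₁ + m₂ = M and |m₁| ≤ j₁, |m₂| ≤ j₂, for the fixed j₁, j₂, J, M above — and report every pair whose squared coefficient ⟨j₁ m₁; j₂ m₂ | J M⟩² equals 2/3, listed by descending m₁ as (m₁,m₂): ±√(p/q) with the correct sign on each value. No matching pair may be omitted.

(-1,1/2): −√(2/3)

Admissible pairs with m₁+m₂ = M = -1/2: (-1,1/2), (0,-1/2)
  (m₁,m₂)=(0,-1/2): CG² = 1/3, CG = +√(1/3)
  (m₁,m₂)=(-1,1/2): CG² = 2/3, CG = −√(2/3)   ← matches the target
Pairs with CG² = 2/3: (-1,1/2): −√(2/3)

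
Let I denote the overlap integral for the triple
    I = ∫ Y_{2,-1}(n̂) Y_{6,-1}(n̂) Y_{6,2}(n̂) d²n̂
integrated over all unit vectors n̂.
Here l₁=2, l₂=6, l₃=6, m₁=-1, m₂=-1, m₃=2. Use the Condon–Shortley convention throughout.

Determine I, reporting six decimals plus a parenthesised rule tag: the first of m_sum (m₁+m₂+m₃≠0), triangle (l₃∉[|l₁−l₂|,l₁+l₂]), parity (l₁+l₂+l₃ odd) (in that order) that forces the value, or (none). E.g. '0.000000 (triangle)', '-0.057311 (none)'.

Rules hold: Σm=0, L=14 even, 4≤6≤8.
N = 5·13·13 = 845
Δ = 2!·2!·10!/15! = 1/90090
Racah Σ t=0..2: t=0:+1/69120 t=1:−1/14400 t=2:+1/69120 = -7/172800
⇒ 3j(2 6 6; 0 0 0)² = 14/715, sgn -1
Racah Σ t=1..2: t=1:−1/34560 t=2:+1/60480 = -1/80640
⇒ 3j(2 6 6; -1 -1 2)² = 6/1001, sgn -1
4πI² = N·(3j₀)²·(3jₘ)² = 12/121
I = +1·√(0.0991736/4π) = 0.08883682
No selection rule forces the value: the integral is nonzero (none).

0.088837 (none)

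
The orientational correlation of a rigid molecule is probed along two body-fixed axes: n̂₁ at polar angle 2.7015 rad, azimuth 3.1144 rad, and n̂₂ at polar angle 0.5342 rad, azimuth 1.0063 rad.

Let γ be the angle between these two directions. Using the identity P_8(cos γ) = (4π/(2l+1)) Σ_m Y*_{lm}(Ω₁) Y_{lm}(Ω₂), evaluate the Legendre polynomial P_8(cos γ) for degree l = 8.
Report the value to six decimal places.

Expand P_8 via completeness: Σ_{m} conj(Y_{8,m}) at Ω₁ times Y_{8,m} at Ω₂ —
  m=-8: Y*=+0.000546-0.000121i  Y=-0.000454-0.002283i  product -0.000001-0.000001i
  m=-7: Y*=+0.004665-0.000899i  Y=+0.011399-0.010854i  product +0.000043-0.000061i
  m=-6: Y*=+0.025042-0.004122i  Y=+0.064322+0.016108i  product +0.001677+0.000138i
  m=-5: Y*=+0.094898-0.012983i  Y=+0.060939+0.184439i  product +0.008177+0.016712i
  m=-4: Y*=+0.257730-0.028144i  Y=-0.251052+0.305929i  product -0.056093+0.085913i
  m=-3: Y*=+0.477868-0.039070i  Y=-0.506256-0.062427i  product -0.244362-0.010053i
  m=-2: Y*=+0.504045-0.027440i  Y=-0.110949-0.234572i  product -0.062360-0.115190i
  m=-1: Y*=+0.046928-0.001276i  Y=-0.152789+0.241285i  product -0.006862+0.011518i
  m=+0: Y*=-0.474233-0.000000i  Y=-0.369647+0.000000i  product +0.175299+0.000000i
  m=+1: Y*=-0.046928-0.001276i  Y=+0.152789+0.241285i  product -0.006862-0.011518i
  m=+2: Y*=+0.504045+0.027440i  Y=-0.110949+0.234572i  product -0.062360+0.115190i
  m=+3: Y*=-0.477868-0.039070i  Y=+0.506256-0.062427i  product -0.244362+0.010053i
  m=+4: Y*=+0.257730+0.028144i  Y=-0.251052-0.305929i  product -0.056093-0.085913i
  m=+5: Y*=-0.094898-0.012983i  Y=-0.060939+0.184439i  product +0.008177-0.016712i
  m=+6: Y*=+0.025042+0.004122i  Y=+0.064322-0.016108i  product +0.001677-0.000138i
  m=+7: Y*=-0.004665-0.000899i  Y=-0.011399-0.010854i  product +0.000043+0.000061i
  m=+8: Y*=+0.000546+0.000121i  Y=-0.000454+0.002283i  product -0.000001+0.000001i
Σ over m = -0.544261+0.000000i; ×(4π/17) → -0.402317+0.000000i. Real part: -0.402317

-0.402317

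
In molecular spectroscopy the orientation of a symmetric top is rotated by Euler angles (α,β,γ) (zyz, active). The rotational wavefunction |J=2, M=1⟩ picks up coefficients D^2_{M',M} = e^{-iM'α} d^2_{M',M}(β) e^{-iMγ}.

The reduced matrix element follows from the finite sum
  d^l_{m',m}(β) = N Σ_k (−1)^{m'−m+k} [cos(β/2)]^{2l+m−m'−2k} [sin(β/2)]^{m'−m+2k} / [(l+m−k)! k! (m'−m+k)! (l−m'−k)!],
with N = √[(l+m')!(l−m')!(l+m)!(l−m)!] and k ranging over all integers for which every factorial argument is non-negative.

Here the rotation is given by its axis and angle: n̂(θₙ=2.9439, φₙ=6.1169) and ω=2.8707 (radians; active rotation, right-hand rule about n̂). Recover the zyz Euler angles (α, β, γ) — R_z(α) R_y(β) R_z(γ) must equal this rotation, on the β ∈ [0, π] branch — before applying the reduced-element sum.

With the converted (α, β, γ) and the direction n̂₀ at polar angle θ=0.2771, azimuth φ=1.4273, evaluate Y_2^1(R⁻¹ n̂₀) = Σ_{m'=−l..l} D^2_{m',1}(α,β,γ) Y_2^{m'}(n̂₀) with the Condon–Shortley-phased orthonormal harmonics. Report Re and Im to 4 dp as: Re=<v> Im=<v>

Axis–angle → zyz. n̂ = (sinθₙcosφₙ, sinθₙsinφₙ, cosθₙ) = (+0.193698, -0.032509, -0.980522), ω = 2.8707.
R = I cosω + sinω [n̂]ₓ + (1−cosω) n̂n̂ᵀ gives
  R = [-0.889863, +0.250015, -0.381624; -0.274744, -0.961457, +0.010758; -0.364226, +0.114422, +0.924255]
β = atan2(√(R₁₃²+R₂₃²), R₃₃) = 0.391717; α = atan2(R₂₃, R₁₃) mod 2π = 3.113410; γ = atan2(R₃₂, −R₃₁) mod 2π = 0.304388
Need the full column D^2_{m',1} for m'=−2..2 at α=3.1134, β=0.3917, γ=0.3044.
cos(β/2)=0.980881, sin(β/2)=0.194609
d^2_{-2,1}: single k=3 term ⇒ +0.014459;  D = +0.013528-0.005104i
d^2_{-1,1}: k∈[2..3] ⇒ +0.109315 -0.001434 = +0.107880;  D = -0.101969+0.035220i
d^2_{0,1}: k∈[1..2] ⇒ +0.449870 -0.017708 = +0.432161;  D = +0.412295-0.129523i
d^2_{1,1}: k∈[0..1] ⇒ +0.925689 -0.109315 = +0.816375;  D = -0.785432+0.222632i
d^2_{2,1}: single k=0 term ⇒ -0.367317;  D = -0.356077+0.090172i
Y_2^{m'}(θ=0.2771,φ=1.4273) and Σ D·Y over m':
  (+0.0135-0.0051i)·(-0.0277-0.0082i)  (-0.1020+0.0352i)·(+0.0291-0.2012i)  (+0.4123-0.1295i)·(+0.5600+0.0000i)  (-0.7854+0.2226i)·(-0.0291-0.2012i)  (-0.3561+0.0902i)·(-0.0277+0.0082i)
Y_2^1(R⁻¹ n̂) = +0.311338+0.095178i

Re=0.3113 Im=0.0952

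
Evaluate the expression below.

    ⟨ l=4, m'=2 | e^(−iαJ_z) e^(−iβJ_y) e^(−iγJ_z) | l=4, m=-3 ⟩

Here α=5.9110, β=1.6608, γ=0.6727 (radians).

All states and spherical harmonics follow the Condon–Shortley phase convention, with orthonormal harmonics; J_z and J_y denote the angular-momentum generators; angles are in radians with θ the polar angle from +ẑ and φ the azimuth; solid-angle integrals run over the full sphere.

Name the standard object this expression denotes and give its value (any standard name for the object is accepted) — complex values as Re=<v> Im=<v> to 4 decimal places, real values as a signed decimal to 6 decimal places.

This is a Wigner D-matrix element — the rotation-matrix element ⟨l m'| R(α,β,γ) |l m⟩ in the angular-momentum basis.
Split into d^4_{2,-3}(β=1.6608) × two z-phases.
Half-angle: c=0.674581, s=0.738201. N=√(720·2·1·5040)=2693.993318
k: max(0,(-3)−(2))=0 … min(4+(-3),4−(2))=1
  k=0: (−1)^5·2693.9933/(240)·0.6746^3·0.7382^5 = -0.755372
  k=1: (−1)^6·2693.9933/(720)·0.6746^1·0.7382^7 = +0.301524
d^4_{2,-3}(1.6608) = -0.755372 +0.301524 = -0.453848
Phases: e^{-i·(2)·5.9110}=+0.735514+0.677509i, e^{-i·(-3)·0.6727}=-0.432536+0.901617i ⇒ D=+0.421620-0.167971i

Wigner D-matrix element, Re=0.4216 Im=-0.1680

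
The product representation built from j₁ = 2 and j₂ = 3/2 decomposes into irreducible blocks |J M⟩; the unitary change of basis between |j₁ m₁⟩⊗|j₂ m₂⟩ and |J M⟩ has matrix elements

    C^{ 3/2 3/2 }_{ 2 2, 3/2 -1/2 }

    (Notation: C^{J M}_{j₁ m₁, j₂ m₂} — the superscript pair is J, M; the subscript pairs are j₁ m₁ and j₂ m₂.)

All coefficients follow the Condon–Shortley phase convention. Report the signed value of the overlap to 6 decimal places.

√[4·2!2!1!/6! · 4!0!1!2!3!0!] = √(32/5)
  +(−1)^0/∏(0,2,0,1,2,0)! = 1/4  (running 1/4)
⟨..|..⟩ = √(32/5)·(1/4) = +0.632456

+0.632456  (= +√(2/5))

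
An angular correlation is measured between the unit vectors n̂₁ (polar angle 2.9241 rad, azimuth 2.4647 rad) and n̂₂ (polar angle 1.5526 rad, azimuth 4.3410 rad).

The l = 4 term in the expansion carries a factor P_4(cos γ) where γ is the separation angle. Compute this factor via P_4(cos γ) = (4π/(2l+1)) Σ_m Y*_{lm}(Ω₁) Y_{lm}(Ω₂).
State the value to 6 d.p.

0.349583

Expand P_4 via completeness: Σ_{m} conj(Y_{4,m}) at Ω₁ times Y_{4,m} at Ω₂ —
  [-4]  conj(Y_{4,-4})(Ω₁) = -0.00087 - 0.00040j ; Y_{4,-4}(Ω₂) = 0.03765 + 0.44063j ; Δ = 0.00015 - 0.00040j
  [-3]  conj(Y_{4,-3})(Ω₁) = -0.00545 - 0.01100j ; Y_{4,-3}(Ω₂) = 0.02043 - 0.01004j ; Δ = -0.00022 - 0.00017j
  [-2]  conj(Y_{4,-2})(Ω₁) = 0.01903 - 0.08631j ; Y_{4,-2}(Ω₂) = 0.24575 + 0.22565j ; Δ = 0.02415 - 0.01692j
  [-1]  conj(Y_{4,-1})(Ω₁) = 0.28548 - 0.22939j ; Y_{4,-1}(Ω₂) = 0.00936 - 0.02404j ; Δ = -0.00284 - 0.00901j
  [+0]  conj(Y_{4,0})(Ω₁) = 0.65729 + 0.00000j ; Y_{4,0}(Ω₂) = 0.31631 + 0.00000j ; Δ = 0.20790 + 0.00000j
  [+1]  conj(Y_{4,1})(Ω₁) = -0.28548 - 0.22939j ; Y_{4,1}(Ω₂) = -0.00936 - 0.02404j ; Δ = -0.00284 + 0.00901j
  [+2]  conj(Y_{4,2})(Ω₁) = 0.01903 + 0.08631j ; Y_{4,2}(Ω₂) = 0.24575 - 0.22565j ; Δ = 0.02415 + 0.01692j
  [+3]  conj(Y_{4,3})(Ω₁) = 0.00545 - 0.01100j ; Y_{4,3}(Ω₂) = -0.02043 - 0.01004j ; Δ = -0.00022 + 0.00017j
  [+4]  conj(Y_{4,4})(Ω₁) = -0.00087 + 0.00040j ; Y_{4,4}(Ω₂) = 0.03765 - 0.44063j ; Δ = 0.00015 + 0.00040j
Total Σ_m = 0.25037 + 0.00000j. Multiply by 1.396263: 0.34958 + 0.00000j. P_4(cos γ) = 0.349583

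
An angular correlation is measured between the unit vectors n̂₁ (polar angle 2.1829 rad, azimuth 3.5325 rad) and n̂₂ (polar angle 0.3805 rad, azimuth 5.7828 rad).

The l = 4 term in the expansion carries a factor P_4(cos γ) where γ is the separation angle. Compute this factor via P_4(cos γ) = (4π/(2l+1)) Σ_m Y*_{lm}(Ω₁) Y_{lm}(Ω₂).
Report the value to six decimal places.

-0.387970

Summing Y*_{l m}(θ₁,φ₁)·Y_{l m}(θ₂,φ₂) over m ∈ [−4, 4]; prefactor 4π/(2·4+1) = 1.396263:
  m=-4: (0.001423, 0.198556) × (-0.003515, 0.007650) = (-0.001524, -0.000687)  (running Σ = (-0.001524, -0.000687))
  m=-3: (0.152842, 0.363456) × (0.004142, 0.059386) = (-0.020951, 0.010582)  (running Σ = (-0.022475, 0.009895))
  m=-2: (0.208481, 0.206992) × (0.125357, 0.195563) = (-0.014345, 0.066719)  (running Σ = (-0.036820, 0.076614))
  m=-1: (-0.141708, -0.058400) × (0.434333, 0.237495) = (-0.047679, -0.059020)  (running Σ = (-0.084499, 0.017594))
  m=0: (-0.326831, -0.000000) × (0.333094, 0.000000) = (-0.108865, -0.000000)  (running Σ = (-0.193364, 0.017594))
  m=1: (0.141708, -0.058400) × (-0.434333, 0.237495) = (-0.047679, 0.059020)  (running Σ = (-0.241043, 0.076614))
  m=2: (0.208481, -0.206992) × (0.125357, -0.195563) = (-0.014345, -0.066719)  (running Σ = (-0.255388, 0.009895))
  m=3: (-0.152842, 0.363456) × (-0.004142, 0.059386) = (-0.020951, -0.010582)  (running Σ = (-0.276339, -0.000687))
  m=4: (0.001423, -0.198556) × (-0.003515, -0.007650) = (-0.001524, 0.000687)  (running Σ = (-0.277863, 0.000000))
Accumulated sum (-0.277863, 0.000000); after 4π/(2l+1) scaling, (-0.387970, 0.000000) ⇒ P_4 = -0.387970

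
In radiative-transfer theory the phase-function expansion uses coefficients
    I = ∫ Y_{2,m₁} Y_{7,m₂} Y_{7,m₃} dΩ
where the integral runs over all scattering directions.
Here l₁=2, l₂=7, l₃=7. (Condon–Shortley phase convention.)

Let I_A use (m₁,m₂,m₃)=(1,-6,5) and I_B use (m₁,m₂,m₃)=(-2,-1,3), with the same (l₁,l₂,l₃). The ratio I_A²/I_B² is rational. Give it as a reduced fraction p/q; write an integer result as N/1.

l's match ⇒ only the (l;m) 3-j factors differ between A and B.
A: triangle coeff Δ(2,7,7) = 1/185640; Σ_t [0,1]: t=0:+1/79833600 t=1:−1/958003200 = 1/87091200; (3j)²=121/4760 [(2 7 7; 1 -6 5)], sign=+1
B: triangle coeff Δ(2,7,7) = 1/185640; Σ_t [2,2]: t=2:+1/3870720 = 1/3870720; (3j)²=135/6188 [(2 7 7; -2 -1 3)], sign=+1
I_A²/I_B² = (121/4760)/(135/6188) = 1573/1350

1573/1350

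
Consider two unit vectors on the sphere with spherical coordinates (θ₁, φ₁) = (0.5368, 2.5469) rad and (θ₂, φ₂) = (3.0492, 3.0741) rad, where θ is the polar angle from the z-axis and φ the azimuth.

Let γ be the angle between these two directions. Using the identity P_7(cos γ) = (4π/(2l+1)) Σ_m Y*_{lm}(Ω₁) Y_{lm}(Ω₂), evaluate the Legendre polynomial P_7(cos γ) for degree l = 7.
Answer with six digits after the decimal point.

Summing Y*_{l m}(θ₁,φ₁)·Y_{l m}(θ₂,φ₂) over m ∈ [−7, 7]; prefactor 4π/(2·7+1) = 0.837758:
  term(m=-7) = -0.00000 + 0.00000j   from Y*(Ω₁)=0.00239 - 0.00390j, Y(Ω₂)=-0.00000 - 0.00000j
  term(m=-6) = 0.00000 - 0.00000j   from Y*(Ω₁)=-0.02618 + 0.01190j, Y(Ω₂)=-0.00000 - 0.00000j
  term(m=-5) = -0.00000 - 0.00000j   from Y*(Ω₁)=0.10881 + 0.01847j, Y(Ω₂)=-0.00003 - 0.00001j
  term(m=-4) = 0.00008 + 0.00013j   from Y*(Ω₁)=-0.20579 - 0.19670j, Y(Ω₂)=-0.00050 - 0.00014j
  term(m=-3) = -0.00003 - 0.00324j   from Y*(Ω₁)=0.10099 + 0.46630j, Y(Ω₂)=-0.00665 - 0.00137j
  term(m=-2) = -0.01259 + 0.02217j   from Y*(Ω₁)=0.15382 - 0.38355j, Y(Ω₂)=-0.06112 - 0.00830j
  term(m=-1) = -0.02494 + 0.01452j   from Y*(Ω₁)=0.06717 - 0.04543j, Y(Ω₂)=-0.35501 - 0.02400j
  term(m=+0) = 0.42709 + 0.00000j   from Y*(Ω₁)=-0.44222 + 0.00000j, Y(Ω₂)=-0.96578 + 0.00000j
  term(m=+1) = -0.02494 - 0.01452j   from Y*(Ω₁)=-0.06717 - 0.04543j, Y(Ω₂)=0.35501 - 0.02400j
  term(m=+2) = -0.01259 - 0.02217j   from Y*(Ω₁)=0.15382 + 0.38355j, Y(Ω₂)=-0.06112 + 0.00830j
  term(m=+3) = -0.00003 + 0.00324j   from Y*(Ω₁)=-0.10099 + 0.46630j, Y(Ω₂)=0.00665 - 0.00137j
  term(m=+4) = 0.00008 - 0.00013j   from Y*(Ω₁)=-0.20579 + 0.19670j, Y(Ω₂)=-0.00050 + 0.00014j
  term(m=+5) = -0.00000 + 0.00000j   from Y*(Ω₁)=-0.10881 + 0.01847j, Y(Ω₂)=0.00003 - 0.00001j
  term(m=+6) = 0.00000 + 0.00000j   from Y*(Ω₁)=-0.02618 - 0.01190j, Y(Ω₂)=-0.00000 + 0.00000j
  term(m=+7) = -0.00000 - 0.00000j   from Y*(Ω₁)=-0.00239 - 0.00390j, Y(Ω₂)=0.00000 - 0.00000j
Accumulated sum 0.35213 + 0.00000j; after 4π/(2l+1) scaling, 0.29500 + 0.00000j ⇒ P_7 = 0.294996

0.294996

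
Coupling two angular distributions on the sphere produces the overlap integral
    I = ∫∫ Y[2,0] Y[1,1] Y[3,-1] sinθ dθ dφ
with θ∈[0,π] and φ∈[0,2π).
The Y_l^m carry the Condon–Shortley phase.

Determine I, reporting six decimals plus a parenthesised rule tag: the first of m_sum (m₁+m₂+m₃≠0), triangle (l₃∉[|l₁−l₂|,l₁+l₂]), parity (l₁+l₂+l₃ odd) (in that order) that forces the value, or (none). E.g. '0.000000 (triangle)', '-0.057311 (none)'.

-0.202301 (none)

m-sum 0 ✓  L=6 even ✓  1≤3≤3 ✓
Π(2lᵢ+1) = 5×3×7 = 105
triangle coeff Δ(2,1,3) = 1/105
Σ_t [0,0]: t=0:+1/4 = 1/4
(3j)²=3/35 [(2 1 3; 0 0 0)], sign=-1
Σ_t [0,0]: t=0:+1/8 = 1/8
(3j)²=2/35 [(2 1 3; 0 1 -1)], sign=+1
⇒ 4πI² = 18/35
I = (-1)√(18/35/(4π)) = -0.20230066
No selection rule forces the value: the integral is nonzero (none).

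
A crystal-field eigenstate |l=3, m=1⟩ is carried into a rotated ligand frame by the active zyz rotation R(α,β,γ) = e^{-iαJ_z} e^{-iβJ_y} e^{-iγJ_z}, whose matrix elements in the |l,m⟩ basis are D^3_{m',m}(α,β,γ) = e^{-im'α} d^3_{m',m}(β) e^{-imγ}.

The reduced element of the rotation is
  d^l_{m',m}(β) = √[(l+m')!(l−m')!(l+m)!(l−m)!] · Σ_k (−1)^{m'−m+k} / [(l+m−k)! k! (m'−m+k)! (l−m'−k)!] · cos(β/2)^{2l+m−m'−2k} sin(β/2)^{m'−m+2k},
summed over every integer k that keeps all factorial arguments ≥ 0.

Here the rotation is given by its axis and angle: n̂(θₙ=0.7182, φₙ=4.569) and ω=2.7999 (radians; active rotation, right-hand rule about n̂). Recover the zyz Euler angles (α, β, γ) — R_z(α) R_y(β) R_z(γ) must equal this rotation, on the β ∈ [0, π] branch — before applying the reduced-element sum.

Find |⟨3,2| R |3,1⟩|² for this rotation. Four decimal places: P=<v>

Axis–angle → zyz. n̂ = (sinθₙcosφₙ, sinθₙsinφₙ, cosθₙ) = (-0.094031, -0.651277, +0.752991), ω = 2.7999.
R = I cosω + sinω [n̂]ₓ + (1−cosω) n̂n̂ᵀ gives
  R = [-0.925016, -0.133374, -0.355748; +0.371255, -0.118386, -0.920953; +0.080715, -0.983970, +0.159025]
β = atan2(√(R₁₃²+R₂₃²), R₃₃) = 1.411094; α = atan2(R₂₃, R₁₃) mod 2π = 4.343764; γ = atan2(R₃₂, −R₃₁) mod 2π = 4.630542
D^3_{2,1}(4.3438,1.4111,4.6305) = e^{-i·2·4.3438}·d^3_{2,1}(1.4111)·e^{-i·1·4.6305}. Compute d first:
Half-angle: c=0.761257, s=0.648450. N=√(120·1·24·2)=75.894664
The bounds max(0,m−m')=0 and min(l+m,l−m')=1 give 2 terms
  k=0: (−1)^1·75.8947/(24)·0.7613^5·0.6485^1 = -0.524244
  k=1: (−1)^2·75.8947/(12)·0.7613^3·0.6485^3 = +0.760771
d^3_{2,1}(1.4111) = -0.524244 +0.760771 = +0.236527
|D^3_{2,1}|² = |d^3_{2,1}(β)|² = (+0.236527)² = 0.055945 (the z-rotation phases have unit modulus)

P=0.0559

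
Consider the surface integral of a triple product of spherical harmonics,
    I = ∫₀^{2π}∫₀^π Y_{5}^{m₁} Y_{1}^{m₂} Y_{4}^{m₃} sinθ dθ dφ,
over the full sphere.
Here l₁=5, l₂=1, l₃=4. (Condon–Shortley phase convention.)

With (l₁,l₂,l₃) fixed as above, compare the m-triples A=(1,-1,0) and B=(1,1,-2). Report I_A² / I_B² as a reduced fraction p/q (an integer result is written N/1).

Same 5,1,4: normalisation and zero-m 3j drop out of the ratio.
A: Δ: 2! 8! 0! / 11! → 1/495; sum: t=0:+1/1152 = 1/1152; 3j²(5 1 4; 1 -1 0) = Δ·Π!·Σ² = 1/33  (sign +1)
B: Δ: 2! 8! 0! / 11! → 1/495; sum: t=2:+1/2880 = 1/2880; 3j²(5 1 4; 1 1 -2) = Δ·Π!·Σ² = 2/165  (sign +1)
I_A²/I_B² = (1/33)/(2/165) = 5/2

5/2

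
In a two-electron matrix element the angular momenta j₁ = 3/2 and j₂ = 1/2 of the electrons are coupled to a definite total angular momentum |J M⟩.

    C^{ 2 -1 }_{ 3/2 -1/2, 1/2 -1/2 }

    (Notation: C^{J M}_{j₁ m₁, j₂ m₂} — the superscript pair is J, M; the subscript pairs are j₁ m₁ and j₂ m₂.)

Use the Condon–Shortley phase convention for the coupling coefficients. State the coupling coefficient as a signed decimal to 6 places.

+√(3/4) ≈ +0.866025

triangle: 0!·3!·1!/5! = 6/120
(j±m)!: 1!·2!·0!·1!·1!·3! = 12
prefactor² = (2J+1)·Δ·N² = 3
  k=0: +1/(0!·0!·2!·0!·1!·1!) = 1/2
Σ = 1/2  ⇒  CG² = 3·(1/2)² = 3/4
CG = +√(3/4) = +0.866025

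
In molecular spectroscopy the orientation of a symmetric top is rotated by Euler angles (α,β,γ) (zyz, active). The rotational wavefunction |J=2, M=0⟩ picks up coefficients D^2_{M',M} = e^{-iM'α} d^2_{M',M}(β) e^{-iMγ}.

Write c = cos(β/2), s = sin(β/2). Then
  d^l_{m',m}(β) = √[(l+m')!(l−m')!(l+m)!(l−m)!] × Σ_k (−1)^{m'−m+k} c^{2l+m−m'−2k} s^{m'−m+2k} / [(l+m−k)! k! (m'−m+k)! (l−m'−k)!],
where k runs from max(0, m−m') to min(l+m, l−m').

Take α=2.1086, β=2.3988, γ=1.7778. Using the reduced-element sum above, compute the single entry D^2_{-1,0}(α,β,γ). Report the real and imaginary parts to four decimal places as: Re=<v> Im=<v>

D^2_{-1,0}(2.1086,2.3988,1.7778) = e^{-i·-1·2.1086}·d^2_{-1,0}(2.3988)·e^{-i·0·1.7778}. Compute d first:
With c≡cos(β/2)=0.362917 and s≡sin(β/2)=0.931822, N=[1·6·2·2]^{1/2}=4.898979
k: max(0,(0)−(-1))=1 … min(2+(0),2−(-1))=2
  k=1: (−1)^0·4.8990/(2)·0.3629^3·0.9318^1 = +0.109101
  k=2: (−1)^1·4.8990/(2)·0.3629^1·0.9318^3 = -0.719252
d^2_{-1,0}(2.3988) = +0.109101 -0.719252 = -0.610151
Phases: e^{-i·(-1)·2.1086}=-0.512251+0.858836i, e^{-i·(0)·1.7778}=+1.000000+0.000000i ⇒ D=+0.312550-0.524019i

Re=0.3126 Im=-0.5240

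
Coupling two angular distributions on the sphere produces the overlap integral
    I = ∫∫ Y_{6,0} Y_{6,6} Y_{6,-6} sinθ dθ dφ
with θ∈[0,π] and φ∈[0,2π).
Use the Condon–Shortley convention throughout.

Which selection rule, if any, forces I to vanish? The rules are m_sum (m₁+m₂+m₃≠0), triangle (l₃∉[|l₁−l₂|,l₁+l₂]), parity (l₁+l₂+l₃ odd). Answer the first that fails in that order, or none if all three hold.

m₁+m₂+m₃ = 0 + 6 − 6 = 0  ✓
triangle: |6−6|=0 ≤ l₃=6 ≤ 6+6=12  ✓
parity: l₁+l₂+l₃ = 18 is even  ✓

none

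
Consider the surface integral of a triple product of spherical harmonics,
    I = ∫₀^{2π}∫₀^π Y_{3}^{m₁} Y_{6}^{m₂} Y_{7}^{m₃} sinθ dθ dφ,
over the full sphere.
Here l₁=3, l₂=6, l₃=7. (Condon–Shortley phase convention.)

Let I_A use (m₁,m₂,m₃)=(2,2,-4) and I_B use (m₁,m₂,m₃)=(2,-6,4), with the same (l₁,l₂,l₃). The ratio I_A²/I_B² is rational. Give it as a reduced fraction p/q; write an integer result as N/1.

Shared (l₁,l₂,l₃)=(3,6,7): N and (l;000)² cancel in I_A²/I_B².
A: Δ = 2!·4!·10!/17! = 1/2042040; Racah Σ t=0..1: t=0:+1/967680 t=1:−1/725760 = -1/2903040; ⇒ 3j(3 6 7; 2 2 -4)² = 5/3094, sgn +1
B: Δ = 2!·4!·10!/17! = 1/2042040; Racah Σ t=0..0: t=0:+1/43545600 = 1/43545600; ⇒ 3j(3 6 7; 2 -6 4)² = 11/3094, sgn -1
I_A²/I_B² = (5/3094)/(11/3094) = 5/11

5/11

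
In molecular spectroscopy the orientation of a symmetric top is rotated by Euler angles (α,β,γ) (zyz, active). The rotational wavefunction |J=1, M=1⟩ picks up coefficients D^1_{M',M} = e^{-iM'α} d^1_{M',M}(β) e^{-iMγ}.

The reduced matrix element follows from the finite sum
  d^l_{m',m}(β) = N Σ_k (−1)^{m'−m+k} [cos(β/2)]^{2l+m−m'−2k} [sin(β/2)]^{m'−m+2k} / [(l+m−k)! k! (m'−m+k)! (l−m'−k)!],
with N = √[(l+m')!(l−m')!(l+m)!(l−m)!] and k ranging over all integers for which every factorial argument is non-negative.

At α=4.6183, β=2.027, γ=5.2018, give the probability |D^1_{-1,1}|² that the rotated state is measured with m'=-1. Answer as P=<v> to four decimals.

P=0.5188

D^1_{-1,1}(4.6183,2.0270,5.2018) = e^{-i·-1·4.6183}·d^1_{-1,1}(2.0270)·e^{-i·1·5.2018}. Compute d first:
With c≡cos(β/2)=0.528894 and s≡sin(β/2)=0.848688, N=[1·2·2·1]^{1/2}=2.000000
The bounds max(0,m−m')=2 and min(l+m,l−m')=2 give 1 term
  k=2: (−1)^0·2.0000/(2)·0.5289^0·0.8487^2 = +0.720272
d^1_{-1,1}(2.0270) = +0.720272
|D^1_{-1,1}|² = |d^1_{-1,1}(β)|² = (+0.720272)² = 0.518791 (the z-rotation phases have unit modulus)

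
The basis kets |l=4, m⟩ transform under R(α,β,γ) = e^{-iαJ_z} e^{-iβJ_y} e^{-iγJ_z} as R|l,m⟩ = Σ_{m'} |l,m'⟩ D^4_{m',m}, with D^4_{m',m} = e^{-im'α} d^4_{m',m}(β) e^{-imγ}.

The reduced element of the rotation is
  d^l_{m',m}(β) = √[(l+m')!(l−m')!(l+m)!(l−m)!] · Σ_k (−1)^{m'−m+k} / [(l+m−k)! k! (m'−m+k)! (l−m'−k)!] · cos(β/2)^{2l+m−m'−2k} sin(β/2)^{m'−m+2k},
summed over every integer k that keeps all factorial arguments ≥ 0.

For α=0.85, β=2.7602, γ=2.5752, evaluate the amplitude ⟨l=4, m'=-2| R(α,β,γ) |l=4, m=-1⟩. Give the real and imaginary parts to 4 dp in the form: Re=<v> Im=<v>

Re=-0.0351 Im=-0.0752

D^4_{-2,-1}(0.8500,2.7602,2.5752) = e^{-i·-2·0.8500}·d^4_{-2,-1}(2.7602)·e^{-i·-1·2.5752}. Compute d first:
Half-angle: c=0.189543, s=0.981872. N=√(2·720·6·120)=1018.233765
k∈{1,2,3} keeps every argument non-negative
  k=1: (−1)^0·1018.2338/(240)·0.1895^7·0.9819^1 = +0.000037
  k=2: (−1)^1·1018.2338/(48)·0.1895^5·0.9819^3 = -0.004913
  k=3: (−1)^2·1018.2338/(72)·0.1895^3·0.9819^5 = +0.087884
d^4_{-2,-1}(2.7602) = +0.000037 -0.004913 +0.087884 = +0.083008
D = (-0.128844+0.991665i)·(+0.083008)·(-0.843842+0.536592i) = -0.035145-0.075201i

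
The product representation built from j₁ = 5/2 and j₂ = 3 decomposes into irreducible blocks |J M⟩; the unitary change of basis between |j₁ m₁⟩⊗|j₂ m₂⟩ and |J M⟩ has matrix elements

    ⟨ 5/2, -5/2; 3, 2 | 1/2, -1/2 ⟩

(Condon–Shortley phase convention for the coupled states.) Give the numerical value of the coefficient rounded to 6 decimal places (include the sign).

√[2·5!0!1!/7! · 0!5!5!1!0!1!] = √(4800/7)
  +(−1)^5/∏(5,0,0,0,0,1)! = -1/120  (running -1/120)
⟨..|..⟩ = √(4800/7)·(-1/120) = -0.218218

-0.218218  (= −√(1/21))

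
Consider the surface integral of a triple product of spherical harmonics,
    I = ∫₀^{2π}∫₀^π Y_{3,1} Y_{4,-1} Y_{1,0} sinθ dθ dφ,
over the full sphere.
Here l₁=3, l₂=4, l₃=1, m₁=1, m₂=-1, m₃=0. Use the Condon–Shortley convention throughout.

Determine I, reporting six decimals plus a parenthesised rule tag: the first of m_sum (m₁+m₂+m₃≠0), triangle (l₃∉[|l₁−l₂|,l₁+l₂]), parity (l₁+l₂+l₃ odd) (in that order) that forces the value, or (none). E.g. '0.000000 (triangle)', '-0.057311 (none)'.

Checks pass: Σm=0; 8 even; l₃=1∈[1,7].
(2·3+1)(2·4+1)(2·1+1) = 189
Δ: 6! 0! 2! / 9! → 1/252
sum: t=3:−1/36 = -1/36
3j²(3 4 1; 0 0 0) = Δ·Π!·Σ² = 4/63  (sign +1)
sum: t=2:+1/48 = 1/48
3j²(3 4 1; 1 -1 0) = Δ·Π!·Σ² = 5/84  (sign -1)
combine: 4πI² = 189·4/63·5/84 = 5/7
take √, sign -1: I = -0.23841361
No selection rule forces the value: the integral is nonzero (none).

-0.238414 (none)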